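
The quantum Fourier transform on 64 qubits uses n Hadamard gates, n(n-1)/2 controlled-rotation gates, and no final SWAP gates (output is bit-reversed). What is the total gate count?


Hadamard gates: 64
Controlled rotations: n*(n-1)/2 = 64*63/2 = 2016
SWAP gates: 0 (omitted)
Total = 64 + 2016
= 2080

2080


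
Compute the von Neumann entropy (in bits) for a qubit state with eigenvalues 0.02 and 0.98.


S = -p*log2(p) - (1-p)*log2(1-p)
p = 0.0200, 1-p = 0.9800
= -0.0200 * log2(0.0200) - 0.9800 * log2(0.9800)
= -(-0.1129) - (-0.0286)
= 0.1414

0.1414


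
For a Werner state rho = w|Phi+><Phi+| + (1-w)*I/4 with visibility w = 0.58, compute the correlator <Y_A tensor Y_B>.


|Phi+> = (|00> + |11>)/sqrt(2)
For the pure Bell state, <Y_A Y_B> = -1 (Bell-state Pauli correlator).
The maximally-mixed part I/4 has tr(I/4 * P tensor P) = 0 for any traceless Pauli P.
So <Y_A Y_B>_rho = w * (-1) + (1 - w) * 0
= 0.58 * (-1)
= -0.5800

-0.5800


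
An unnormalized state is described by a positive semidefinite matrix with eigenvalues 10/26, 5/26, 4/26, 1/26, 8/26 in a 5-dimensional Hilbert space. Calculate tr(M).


tr(M) = sum of eigenvalues
= 10/26 + 5/26 + 4/26 + 1/26 + 8/26
= 28/26
= 1.0769

1.0769


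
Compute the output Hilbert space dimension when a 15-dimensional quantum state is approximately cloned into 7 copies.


Output space = H^(tensor 7) where dim(H) = 15
dim = 15^7
= 225 (after 2 factors)
= 3375 (after 3 factors)
= 50625 (after 4 factors)
= 759375 (after 5 factors)
= 11390625 (after 6 factors)
= 170859375 (after 7 factors)
= 170859375

170859375


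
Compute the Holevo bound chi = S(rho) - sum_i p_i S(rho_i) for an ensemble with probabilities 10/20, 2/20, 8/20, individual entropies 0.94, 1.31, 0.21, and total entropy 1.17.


chi = S(rho) - sum_i p_i * S(rho_i)
Weighted entropy = 10/20 * 0.94 + 2/20 * 1.31 + 8/20 * 0.21
= 0.6850
chi = 1.17 - 0.6850
= 0.4850

0.4850


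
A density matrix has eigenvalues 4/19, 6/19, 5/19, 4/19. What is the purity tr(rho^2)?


tr(rho^2) = sum of eigenvalues squared
= (4/19)^2 + (6/19)^2 + (5/19)^2 + (4/19)^2
= (16 + 36 + 25 + 16) / 361
= 93/361
= 0.2576

0.2576


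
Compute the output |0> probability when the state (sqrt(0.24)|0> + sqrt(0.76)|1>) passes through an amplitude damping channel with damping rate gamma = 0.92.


For amplitude damping with parameter gamma on state sqrt(a)|0> + sqrt(b)|1>:
alpha^2 = 0.24, beta^2 = 0.76
P(|0>) = alpha^2 + gamma * beta^2
= 0.24 + 0.92 * 0.76
= 0.24 + 0.6992
= 0.9392

0.9392


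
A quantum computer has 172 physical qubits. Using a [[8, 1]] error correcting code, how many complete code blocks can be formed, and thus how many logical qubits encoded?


Each code block uses 8 physical qubits for 1 logical qubit(s).
Number of complete blocks = floor(172 / 8) = 21
Logical qubits = 21 * 1
= 21

21


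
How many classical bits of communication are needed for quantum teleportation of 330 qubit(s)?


Quantum teleportation requires 2 classical bits per qubit teleported.
330 qubit(s) -> 2 * 330 = 660 classical bits

660


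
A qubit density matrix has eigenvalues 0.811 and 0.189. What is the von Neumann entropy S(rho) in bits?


S = -p*log2(p) - (1-p)*log2(1-p)
p = 0.8110, 1-p = 0.1890
= -0.8110 * log2(0.8110) - 0.1890 * log2(0.1890)
= -(-0.2451) - (-0.4543)
= 0.6994

0.6994


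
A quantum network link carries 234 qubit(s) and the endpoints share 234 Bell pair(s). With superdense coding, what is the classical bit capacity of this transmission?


Superdense coding allows 2 classical bits per shared entangled pair.
234 pair(s) -> 2 * 234 = 468 classical bits

468


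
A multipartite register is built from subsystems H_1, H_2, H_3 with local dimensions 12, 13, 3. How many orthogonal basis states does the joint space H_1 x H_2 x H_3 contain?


dim(H_1 x H_2 x H_3) = 12 * 13 * 3
= 156 * 3
= 468

468


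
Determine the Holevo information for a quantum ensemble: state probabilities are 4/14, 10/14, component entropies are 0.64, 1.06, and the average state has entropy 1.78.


chi = S(rho) - sum_i p_i * S(rho_i)
Weighted entropy = 4/14 * 0.64 + 10/14 * 1.06
= 0.9400
chi = 1.78 - 0.9400
= 0.8400

0.8400


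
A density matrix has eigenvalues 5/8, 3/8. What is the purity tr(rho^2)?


tr(rho^2) = sum of eigenvalues squared
= (5/8)^2 + (3/8)^2
= (25 + 9) / 64
= 34/64
= 0.5312

0.5312


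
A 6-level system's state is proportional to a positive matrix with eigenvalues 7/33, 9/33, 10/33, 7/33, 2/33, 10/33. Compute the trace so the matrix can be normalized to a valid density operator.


tr(M) = sum of eigenvalues
= 7/33 + 9/33 + 10/33 + 7/33 + 2/33 + 10/33
= 45/33
= 1.3636

1.3636


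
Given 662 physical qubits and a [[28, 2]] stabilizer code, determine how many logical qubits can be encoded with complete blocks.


Each code block uses 28 physical qubits for 2 logical qubit(s).
Number of complete blocks = floor(662 / 28) = 23
Logical qubits = 23 * 2
= 46

46


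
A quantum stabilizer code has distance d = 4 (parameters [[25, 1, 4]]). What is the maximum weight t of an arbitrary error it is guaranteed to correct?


Code parameters: [[25, 1, 4]], distance d = 4.
Number of correctable errors = floor((d-1)/2)
= floor((4 - 1)/2)
= floor(3/2)
= 1

1


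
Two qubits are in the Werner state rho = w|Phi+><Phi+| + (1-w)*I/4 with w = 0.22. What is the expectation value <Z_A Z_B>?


|Phi+> = (|00> + |11>)/sqrt(2)
For the pure Bell state, <Z_A Z_B> = +1 (Bell-state Pauli correlator).
The maximally-mixed part I/4 has tr(I/4 * P tensor P) = 0 for any traceless Pauli P.
So <Z_A Z_B>_rho = w * (+1) + (1 - w) * 0
= 0.22 * (+1)
= 0.2200

0.2200


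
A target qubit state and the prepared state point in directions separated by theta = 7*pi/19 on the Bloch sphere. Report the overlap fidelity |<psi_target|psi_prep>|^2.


For states separated by angle theta on Bloch sphere:
F = cos^2(theta/2)
theta = 7*pi/19 = 1.1574
theta/2 = 0.5787
cos(theta/2) = 0.8372
F = 0.7008

0.7008


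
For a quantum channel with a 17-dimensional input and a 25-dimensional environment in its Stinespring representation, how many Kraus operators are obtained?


Tracing out the environment in an orthonormal basis {|i>_E} gives Kraus operators K_i = <i|_E U |0>_E.
Number of Kraus operators = dim(H_env) = d_env
= 25

25


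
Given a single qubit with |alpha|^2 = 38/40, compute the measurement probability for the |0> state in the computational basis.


|alpha|^2 = 38/40 = 0.9500
|beta|^2 = 1 - 38/40 = 2/40 = 0.0500
P(|0>) = |alpha|^2 = 0.9500

0.9500


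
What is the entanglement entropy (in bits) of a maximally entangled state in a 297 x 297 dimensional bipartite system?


For a maximally entangled state in d x d:
S = log2(d) = log2(297)
= 8.2143

8.2143


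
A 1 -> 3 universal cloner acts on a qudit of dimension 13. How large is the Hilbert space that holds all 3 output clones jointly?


Output space = H^(tensor 3) where dim(H) = 13
dim = 13^3
= 169 (after 2 factors)
= 2197 (after 3 factors)
= 2197

2197


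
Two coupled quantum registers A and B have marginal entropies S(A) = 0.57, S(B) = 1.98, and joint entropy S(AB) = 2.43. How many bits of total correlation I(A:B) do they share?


I(A:B) = S(A) + S(B) - S(AB)
= 0.57 + 1.98 - 2.43
= 0.1200

0.1200


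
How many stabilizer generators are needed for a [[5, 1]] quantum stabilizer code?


For an [[n,k]] stabilizer code:
Number of stabilizer generators = n - k
= 5 - 1
= 4

4


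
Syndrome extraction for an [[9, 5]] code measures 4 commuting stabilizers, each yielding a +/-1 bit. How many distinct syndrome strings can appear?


Each stabilizer generator gives a binary (+1 or -1) measurement outcome.
With 4 independent generators:
Total syndromes = 2^4
= 16

16


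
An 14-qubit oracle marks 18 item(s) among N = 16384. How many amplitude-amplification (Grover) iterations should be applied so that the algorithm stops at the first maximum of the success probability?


After j Grover iterations the success probability is P(j) = sin^2((2j+1)*theta), where sin(theta) = sqrt(k/N).
N = 2^14 = 16384, k = 18
sin(theta) = sqrt(k/N) = 0.03314563037
theta = arcsin(sqrt(k/N)) = 0.03315170252 rad
P(j) reaches its first maximum when (2j+1)*theta is as close as possible to pi/2, i.e. j = round(pi/(4*theta) - 1/2).
pi/(4*theta) - 1/2 = 23.1910
(For comparison, the common estimate pi/4 * sqrt(N/k) = 23.6954; the exact maximiser is used here.)
Optimal iterations = 23

23


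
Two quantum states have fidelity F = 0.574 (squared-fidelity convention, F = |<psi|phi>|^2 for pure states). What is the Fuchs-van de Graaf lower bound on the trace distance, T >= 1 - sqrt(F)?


Fuchs-van de Graaf (squared-fidelity convention): 1 - sqrt(F) <= T <= sqrt(1 - F).
Lower bound: T >= 1 - sqrt(F)
sqrt(F) = sqrt(0.574) = 0.7576
T >= 1 - 0.7576
T >= 0.2424

0.2424


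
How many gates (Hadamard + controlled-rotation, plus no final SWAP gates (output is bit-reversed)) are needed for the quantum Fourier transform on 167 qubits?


Hadamard gates: 167
Controlled rotations: n*(n-1)/2 = 167*166/2 = 13861
SWAP gates: 0 (omitted)
Total = 167 + 13861
= 14028

14028


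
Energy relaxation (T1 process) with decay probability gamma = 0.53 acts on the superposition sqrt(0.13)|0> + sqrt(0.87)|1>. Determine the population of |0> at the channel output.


For amplitude damping with parameter gamma on state sqrt(a)|0> + sqrt(b)|1>:
alpha^2 = 0.13, beta^2 = 0.87
P(|0>) = alpha^2 + gamma * beta^2
= 0.13 + 0.53 * 0.87
= 0.13 + 0.4611
= 0.5911

0.5911


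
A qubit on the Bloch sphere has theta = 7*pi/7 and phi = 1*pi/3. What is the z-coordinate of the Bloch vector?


theta = 3.1416, phi = 1.0472
r_z = cos(theta) = -1.0000

-1.0000


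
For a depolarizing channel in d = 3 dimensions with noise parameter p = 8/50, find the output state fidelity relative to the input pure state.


F = (1-p) + p/d
= (1 - 0.1600) + 0.1600/3
= 0.8400 + 0.0533
= 0.8933

0.8933


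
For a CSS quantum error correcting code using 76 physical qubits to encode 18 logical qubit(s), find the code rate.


Code rate R = k/n
= 18/76
= 0.2368

0.2368


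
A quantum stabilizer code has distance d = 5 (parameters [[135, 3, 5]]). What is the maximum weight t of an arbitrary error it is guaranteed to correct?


Code parameters: [[135, 3, 5]], distance d = 5.
Number of correctable errors = floor((d-1)/2)
= floor((5 - 1)/2)
= floor(4/2)
= 2

2


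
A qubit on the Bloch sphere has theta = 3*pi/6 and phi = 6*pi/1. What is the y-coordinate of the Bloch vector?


theta = 1.5708, phi = 18.8496
r_y = sin(theta)*sin(phi) = 1.0000 * 0.0000
r_y = 0.0000

0.0000


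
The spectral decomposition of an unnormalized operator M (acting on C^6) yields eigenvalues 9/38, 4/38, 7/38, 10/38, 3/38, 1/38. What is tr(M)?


tr(M) = sum of eigenvalues
= 9/38 + 4/38 + 7/38 + 10/38 + 3/38 + 1/38
= 34/38
= 0.8947

0.8947


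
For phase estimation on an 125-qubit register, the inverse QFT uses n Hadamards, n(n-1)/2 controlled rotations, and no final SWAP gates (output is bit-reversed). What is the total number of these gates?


Hadamard gates: 125
Controlled rotations: n*(n-1)/2 = 125*124/2 = 7750
SWAP gates: 0 (omitted)
Total = 125 + 7750
= 7875

7875


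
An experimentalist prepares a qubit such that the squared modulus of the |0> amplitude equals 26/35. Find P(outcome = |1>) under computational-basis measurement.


|alpha|^2 = 26/35 = 0.7429
|beta|^2 = 1 - 26/35 = 9/35 = 0.2571
P(|1>) = |beta|^2 = 0.2571

0.2571


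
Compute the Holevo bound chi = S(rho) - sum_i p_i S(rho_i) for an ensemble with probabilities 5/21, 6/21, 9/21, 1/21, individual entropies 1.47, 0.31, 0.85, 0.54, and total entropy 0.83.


chi = S(rho) - sum_i p_i * S(rho_i)
Weighted entropy = 5/21 * 1.47 + 6/21 * 0.31 + 9/21 * 0.85 + 1/21 * 0.54
= 0.8286
chi = 0.83 - 0.8286
= 0.0014

0.0014


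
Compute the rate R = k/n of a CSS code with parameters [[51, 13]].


Code rate R = k/n
= 13/51
= 0.2549

0.2549


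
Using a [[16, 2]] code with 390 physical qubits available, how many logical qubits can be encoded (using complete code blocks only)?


Each code block uses 16 physical qubits for 2 logical qubit(s).
Number of complete blocks = floor(390 / 16) = 24
Logical qubits = 24 * 2
= 48

48


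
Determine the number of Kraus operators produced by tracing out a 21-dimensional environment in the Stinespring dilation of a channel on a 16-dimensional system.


Tracing out the environment in an orthonormal basis {|i>_E} gives Kraus operators K_i = <i|_E U |0>_E.
Number of Kraus operators = dim(H_env) = d_env
= 21

21


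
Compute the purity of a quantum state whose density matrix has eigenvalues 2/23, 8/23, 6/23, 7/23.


tr(rho^2) = sum of eigenvalues squared
= (2/23)^2 + (8/23)^2 + (6/23)^2 + (7/23)^2
= (4 + 64 + 36 + 49) / 529
= 153/529
= 0.2892

0.2892


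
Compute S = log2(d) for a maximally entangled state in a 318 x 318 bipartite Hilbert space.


For a maximally entangled state in d x d:
S = log2(d) = log2(318)
= 8.3129

8.3129


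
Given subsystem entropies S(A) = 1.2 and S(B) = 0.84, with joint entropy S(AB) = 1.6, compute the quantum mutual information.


I(A:B) = S(A) + S(B) - S(AB)
= 1.2 + 0.84 - 1.6
= 0.4400

0.4400


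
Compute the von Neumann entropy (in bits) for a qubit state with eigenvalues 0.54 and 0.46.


S = -p*log2(p) - (1-p)*log2(1-p)
p = 0.5400, 1-p = 0.4600
= -0.5400 * log2(0.5400) - 0.4600 * log2(0.4600)
= -(-0.4800) - (-0.5153)
= 0.9954

0.9954


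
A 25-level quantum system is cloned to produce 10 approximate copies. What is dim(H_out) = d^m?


Output space = H^(tensor 10) where dim(H) = 25
dim = 25^10
= 625 (after 2 factors)
= 15625 (after 3 factors)
= 390625 (after 4 factors)
= 9765625 (after 5 factors)
= 244140625 (after 6 factors)
= 6103515625 (after 7 factors)
= 152587890625 (after 8 factors)
= 3814697265625 (after 9 factors)
= 95367431640625 (after 10 factors)
= 95367431640625

95367431640625


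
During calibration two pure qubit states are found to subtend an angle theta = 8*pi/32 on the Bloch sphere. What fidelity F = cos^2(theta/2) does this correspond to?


For states separated by angle theta on Bloch sphere:
F = cos^2(theta/2)
theta = 8*pi/32 = 0.7854
theta/2 = 0.3927
cos(theta/2) = 0.9239
F = 0.8536

0.8536


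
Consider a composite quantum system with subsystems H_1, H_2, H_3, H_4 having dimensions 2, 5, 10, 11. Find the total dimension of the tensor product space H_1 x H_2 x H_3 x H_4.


dim(H_1 x H_2 x H_3 x H_4) = 2 * 5 * 10 * 11
= 10 * 10 * 11
= 100 * 11
= 1100

1100


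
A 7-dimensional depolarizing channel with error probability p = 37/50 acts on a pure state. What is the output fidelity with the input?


F = (1-p) + p/d
= (1 - 0.7400) + 0.7400/7
= 0.2600 + 0.1057
= 0.3657

0.3657


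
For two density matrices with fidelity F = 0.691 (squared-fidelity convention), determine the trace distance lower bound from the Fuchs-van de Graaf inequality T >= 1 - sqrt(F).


Fuchs-van de Graaf (squared-fidelity convention): 1 - sqrt(F) <= T <= sqrt(1 - F).
Lower bound: T >= 1 - sqrt(F)
sqrt(F) = sqrt(0.691) = 0.8313
T >= 1 - 0.8313
T >= 0.1687

0.1687


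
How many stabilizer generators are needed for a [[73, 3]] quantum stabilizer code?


For an [[n,k]] stabilizer code:
Number of stabilizer generators = n - k
= 73 - 3
= 70

70


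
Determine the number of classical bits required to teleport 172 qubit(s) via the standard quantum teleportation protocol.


Quantum teleportation requires 2 classical bits per qubit teleported.
172 qubit(s) -> 2 * 172 = 344 classical bits

344


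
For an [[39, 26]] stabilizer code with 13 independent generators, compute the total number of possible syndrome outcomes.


Each stabilizer generator gives a binary (+1 or -1) measurement outcome.
With 13 independent generators:
Total syndromes = 2^13
= 8192

8192


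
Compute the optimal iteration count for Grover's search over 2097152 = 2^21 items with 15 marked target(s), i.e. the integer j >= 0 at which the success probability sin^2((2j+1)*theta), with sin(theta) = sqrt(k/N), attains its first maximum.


After j Grover iterations the success probability is P(j) = sin^2((2j+1)*theta), where sin(theta) = sqrt(k/N).
N = 2^21 = 2097152, k = 15
sin(theta) = sqrt(k/N) = 0.00267442655
theta = arcsin(sqrt(k/N)) = 0.002674429738 rad
P(j) reaches its first maximum when (2j+1)*theta is as close as possible to pi/2, i.e. j = round(pi/(4*theta) - 1/2).
pi/(4*theta) - 1/2 = 293.1694
(For comparison, the common estimate pi/4 * sqrt(N/k) = 293.6697; the exact maximiser is used here.)
Optimal iterations = 293

293


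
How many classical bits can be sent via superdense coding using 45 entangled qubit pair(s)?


Superdense coding allows 2 classical bits per shared entangled pair.
45 pair(s) -> 2 * 45 = 90 classical bits

90


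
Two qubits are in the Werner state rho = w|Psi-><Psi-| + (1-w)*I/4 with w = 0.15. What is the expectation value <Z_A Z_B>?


|Psi-> = (|01> - |10>)/sqrt(2)
For the pure Bell state, <Z_A Z_B> = -1 (Bell-state Pauli correlator).
The maximally-mixed part I/4 has tr(I/4 * P tensor P) = 0 for any traceless Pauli P.
So <Z_A Z_B>_rho = w * (-1) + (1 - w) * 0
= 0.15 * (-1)
= -0.1500

-0.1500


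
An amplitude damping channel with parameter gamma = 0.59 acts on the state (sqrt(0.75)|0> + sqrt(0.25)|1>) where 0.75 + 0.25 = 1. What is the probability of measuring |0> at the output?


For amplitude damping with parameter gamma on state sqrt(a)|0> + sqrt(b)|1>:
alpha^2 = 0.75, beta^2 = 0.25
P(|0>) = alpha^2 + gamma * beta^2
= 0.75 + 0.59 * 0.25
= 0.75 + 0.1475
= 0.8975

0.8975


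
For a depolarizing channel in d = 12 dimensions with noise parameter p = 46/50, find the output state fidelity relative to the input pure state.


F = (1-p) + p/d
= (1 - 0.9200) + 0.9200/12
= 0.0800 + 0.0767
= 0.1567

0.1567


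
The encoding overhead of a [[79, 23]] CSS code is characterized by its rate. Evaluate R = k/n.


Code rate R = k/n
= 23/79
= 0.2911

0.2911


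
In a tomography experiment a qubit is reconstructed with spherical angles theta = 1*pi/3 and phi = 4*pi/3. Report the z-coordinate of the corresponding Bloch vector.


theta = 1.0472, phi = 4.1888
r_z = cos(theta) = 0.5000

0.5000


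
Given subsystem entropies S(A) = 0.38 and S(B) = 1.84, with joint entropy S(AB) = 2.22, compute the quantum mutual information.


I(A:B) = S(A) + S(B) - S(AB)
= 0.38 + 1.84 - 2.22
= 0.0000

0.0000


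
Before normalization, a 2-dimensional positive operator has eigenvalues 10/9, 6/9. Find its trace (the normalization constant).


tr(M) = sum of eigenvalues
= 10/9 + 6/9
= 16/9
= 1.7778

1.7778


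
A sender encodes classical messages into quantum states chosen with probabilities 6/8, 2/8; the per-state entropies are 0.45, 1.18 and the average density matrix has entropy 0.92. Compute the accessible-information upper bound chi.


chi = S(rho) - sum_i p_i * S(rho_i)
Weighted entropy = 6/8 * 0.45 + 2/8 * 1.18
= 0.6325
chi = 0.92 - 0.6325
= 0.2875

0.2875


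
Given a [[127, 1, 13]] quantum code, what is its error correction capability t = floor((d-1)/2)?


Code parameters: [[127, 1, 13]], distance d = 13.
Number of correctable errors = floor((d-1)/2)
= floor((13 - 1)/2)
= floor(12/2)
= 6

6


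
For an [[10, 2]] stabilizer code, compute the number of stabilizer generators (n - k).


For an [[n,k]] stabilizer code:
Number of stabilizer generators = n - k
= 10 - 2
= 8

8


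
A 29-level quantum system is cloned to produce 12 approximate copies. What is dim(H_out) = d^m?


Output space = H^(tensor 12) where dim(H) = 29
dim = 29^12
= 841 (after 2 factors)
= 24389 (after 3 factors)
= 707281 (after 4 factors)
= 20511149 (after 5 factors)
= 594823321 (after 6 factors)
= 17249876309 (after 7 factors)
= 500246412961 (after 8 factors)
= 14507145975869 (after 9 factors)
= 420707233300201 (after 10 factors)
= 12200509765705829 (after 11 factors)
= 353814783205469041 (after 12 factors)
= 353814783205469041

353814783205469041


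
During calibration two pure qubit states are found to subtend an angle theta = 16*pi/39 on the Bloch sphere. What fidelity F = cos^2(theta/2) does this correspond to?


For states separated by angle theta on Bloch sphere:
F = cos^2(theta/2)
theta = 16*pi/39 = 1.2889
theta/2 = 0.6444
cos(theta/2) = 0.7994
F = 0.6391

0.6391


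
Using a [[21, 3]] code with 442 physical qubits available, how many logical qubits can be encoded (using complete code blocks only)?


Each code block uses 21 physical qubits for 3 logical qubit(s).
Number of complete blocks = floor(442 / 21) = 21
Logical qubits = 21 * 3
= 63

63


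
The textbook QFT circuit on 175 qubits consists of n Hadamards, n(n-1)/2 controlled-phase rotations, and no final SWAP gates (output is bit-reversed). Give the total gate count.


Hadamard gates: 175
Controlled rotations: n*(n-1)/2 = 175*174/2 = 15225
SWAP gates: 0 (omitted)
Total = 175 + 15225
= 15400

15400


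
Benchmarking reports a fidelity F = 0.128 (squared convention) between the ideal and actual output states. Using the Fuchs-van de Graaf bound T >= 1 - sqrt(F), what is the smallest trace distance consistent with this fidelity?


Fuchs-van de Graaf (squared-fidelity convention): 1 - sqrt(F) <= T <= sqrt(1 - F).
Lower bound: T >= 1 - sqrt(F)
sqrt(F) = sqrt(0.128) = 0.3578
T >= 1 - 0.3578
T >= 0.6422

0.6422


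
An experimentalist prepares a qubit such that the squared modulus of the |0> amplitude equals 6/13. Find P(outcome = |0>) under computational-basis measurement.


|alpha|^2 = 6/13 = 0.4615
|beta|^2 = 1 - 6/13 = 7/13 = 0.5385
P(|0>) = |alpha|^2 = 0.4615

0.4615


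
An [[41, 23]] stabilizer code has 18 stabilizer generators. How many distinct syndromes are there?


Each stabilizer generator gives a binary (+1 or -1) measurement outcome.
With 18 independent generators:
Total syndromes = 2^18
= 262144

262144


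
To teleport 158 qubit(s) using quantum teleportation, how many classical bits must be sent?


Quantum teleportation requires 2 classical bits per qubit teleported.
158 qubit(s) -> 2 * 158 = 316 classical bits

316


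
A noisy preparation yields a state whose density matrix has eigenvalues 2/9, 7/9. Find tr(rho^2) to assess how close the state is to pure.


tr(rho^2) = sum of eigenvalues squared
= (2/9)^2 + (7/9)^2
= (4 + 49) / 81
= 53/81
= 0.6543

0.6543


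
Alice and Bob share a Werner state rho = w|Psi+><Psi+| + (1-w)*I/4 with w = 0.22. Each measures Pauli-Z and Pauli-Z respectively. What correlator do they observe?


|Psi+> = (|01> + |10>)/sqrt(2)
For the pure Bell state, <Z_A Z_B> = -1 (Bell-state Pauli correlator).
The maximally-mixed part I/4 has tr(I/4 * P tensor P) = 0 for any traceless Pauli P.
So <Z_A Z_B>_rho = w * (-1) + (1 - w) * 0
= 0.22 * (-1)
= -0.2200

-0.2200


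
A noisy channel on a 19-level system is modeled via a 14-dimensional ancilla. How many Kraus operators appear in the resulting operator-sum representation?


Tracing out the environment in an orthonormal basis {|i>_E} gives Kraus operators K_i = <i|_E U |0>_E.
Number of Kraus operators = dim(H_env) = d_env
= 14

14


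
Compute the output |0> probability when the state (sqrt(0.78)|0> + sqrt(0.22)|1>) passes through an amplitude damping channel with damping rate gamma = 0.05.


For amplitude damping with parameter gamma on state sqrt(a)|0> + sqrt(b)|1>:
alpha^2 = 0.78, beta^2 = 0.22
P(|0>) = alpha^2 + gamma * beta^2
= 0.78 + 0.05 * 0.22
= 0.78 + 0.0110
= 0.7910

0.7910


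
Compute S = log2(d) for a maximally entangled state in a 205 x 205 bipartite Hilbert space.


For a maximally entangled state in d x d:
S = log2(d) = log2(205)
= 7.6795

7.6795


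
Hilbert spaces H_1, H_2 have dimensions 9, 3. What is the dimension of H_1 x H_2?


dim(H_1 x H_2) = 9 * 3
= 27

27


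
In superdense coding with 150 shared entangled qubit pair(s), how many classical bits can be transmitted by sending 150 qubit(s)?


Superdense coding allows 2 classical bits per shared entangled pair.
150 pair(s) -> 2 * 150 = 300 classical bits

300


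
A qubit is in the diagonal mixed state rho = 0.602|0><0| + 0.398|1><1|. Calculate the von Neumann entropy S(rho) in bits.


S = -p*log2(p) - (1-p)*log2(1-p)
p = 0.6020, 1-p = 0.3980
= -0.6020 * log2(0.6020) - 0.3980 * log2(0.3980)
= -(-0.4408) - (-0.5290)
= 0.9698

0.9698


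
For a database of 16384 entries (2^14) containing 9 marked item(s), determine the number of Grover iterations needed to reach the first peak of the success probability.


After j Grover iterations the success probability is P(j) = sin^2((2j+1)*theta), where sin(theta) = sqrt(k/N).
N = 2^14 = 16384, k = 9
sin(theta) = sqrt(k/N) = 0.0234375
theta = arcsin(sqrt(k/N)) = 0.0234396463 rad
P(j) reaches its first maximum when (2j+1)*theta is as close as possible to pi/2, i.e. j = round(pi/(4*theta) - 1/2).
pi/(4*theta) - 1/2 = 33.0073
(For comparison, the common estimate pi/4 * sqrt(N/k) = 33.5103; the exact maximiser is used here.)
Optimal iterations = 33

33


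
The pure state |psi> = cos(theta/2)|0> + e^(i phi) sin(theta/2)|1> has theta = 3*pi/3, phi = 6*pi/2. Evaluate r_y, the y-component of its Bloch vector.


theta = 3.1416, phi = 9.4248
r_y = sin(theta)*sin(phi) = 0.0000 * 0.0000
r_y = 0.0000

0.0000


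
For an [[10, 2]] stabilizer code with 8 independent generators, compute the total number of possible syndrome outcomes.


Each stabilizer generator gives a binary (+1 or -1) measurement outcome.
With 8 independent generators:
Total syndromes = 2^8
= 256

256


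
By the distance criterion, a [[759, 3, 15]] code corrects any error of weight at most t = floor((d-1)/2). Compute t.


Code parameters: [[759, 3, 15]], distance d = 15.
Number of correctable errors = floor((d-1)/2)
= floor((15 - 1)/2)
= floor(14/2)
= 7

7


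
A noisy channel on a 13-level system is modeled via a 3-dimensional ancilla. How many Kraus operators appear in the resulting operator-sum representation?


Tracing out the environment in an orthonormal basis {|i>_E} gives Kraus operators K_i = <i|_E U |0>_E.
Number of Kraus operators = dim(H_env) = d_env
= 3

3


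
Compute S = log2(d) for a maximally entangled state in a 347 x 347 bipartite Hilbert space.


For a maximally entangled state in d x d:
S = log2(d) = log2(347)
= 8.4388

8.4388


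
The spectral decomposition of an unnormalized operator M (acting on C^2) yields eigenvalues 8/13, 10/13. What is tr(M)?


tr(M) = sum of eigenvalues
= 8/13 + 10/13
= 18/13
= 1.3846

1.3846


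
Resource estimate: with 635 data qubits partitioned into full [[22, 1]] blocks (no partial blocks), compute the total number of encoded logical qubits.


Each code block uses 22 physical qubits for 1 logical qubit(s).
Number of complete blocks = floor(635 / 22) = 28
Logical qubits = 28 * 1
= 28

28


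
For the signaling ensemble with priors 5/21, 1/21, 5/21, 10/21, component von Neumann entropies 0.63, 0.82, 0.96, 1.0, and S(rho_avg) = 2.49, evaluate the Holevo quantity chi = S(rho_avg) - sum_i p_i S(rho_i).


chi = S(rho) - sum_i p_i * S(rho_i)
Weighted entropy = 5/21 * 0.63 + 1/21 * 0.82 + 5/21 * 0.96 + 10/21 * 1.0
= 0.8938
chi = 2.49 - 0.8938
= 1.5962

1.5962


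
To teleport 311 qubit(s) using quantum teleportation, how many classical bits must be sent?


Quantum teleportation requires 2 classical bits per qubit teleported.
311 qubit(s) -> 2 * 311 = 622 classical bits

622


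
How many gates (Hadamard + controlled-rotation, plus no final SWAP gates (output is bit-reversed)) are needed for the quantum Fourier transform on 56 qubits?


Hadamard gates: 56
Controlled rotations: n*(n-1)/2 = 56*55/2 = 1540
SWAP gates: 0 (omitted)
Total = 56 + 1540
= 1596

1596


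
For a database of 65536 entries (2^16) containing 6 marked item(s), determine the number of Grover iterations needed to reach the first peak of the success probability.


After j Grover iterations the success probability is P(j) = sin^2((2j+1)*theta), where sin(theta) = sqrt(k/N).
N = 2^16 = 65536, k = 6
sin(theta) = sqrt(k/N) = 0.009568319308
theta = arcsin(sqrt(k/N)) = 0.009568465315 rad
P(j) reaches its first maximum when (2j+1)*theta is as close as possible to pi/2, i.e. j = round(pi/(4*theta) - 1/2).
pi/(4*theta) - 1/2 = 81.5819
(For comparison, the common estimate pi/4 * sqrt(N/k) = 82.0832; the exact maximiser is used here.)
Optimal iterations = 82

82


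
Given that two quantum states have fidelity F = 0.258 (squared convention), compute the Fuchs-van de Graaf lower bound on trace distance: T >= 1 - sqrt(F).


Fuchs-van de Graaf (squared-fidelity convention): 1 - sqrt(F) <= T <= sqrt(1 - F).
Lower bound: T >= 1 - sqrt(F)
sqrt(F) = sqrt(0.258) = 0.5079
T >= 1 - 0.5079
T >= 0.4921

0.4921


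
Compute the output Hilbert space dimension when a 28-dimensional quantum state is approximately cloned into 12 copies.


Output space = H^(tensor 12) where dim(H) = 28
dim = 28^12
= 784 (after 2 factors)
= 21952 (after 3 factors)
= 614656 (after 4 factors)
= 17210368 (after 5 factors)
= 481890304 (after 6 factors)
= 13492928512 (after 7 factors)
= 377801998336 (after 8 factors)
= 10578455953408 (after 9 factors)
= 296196766695424 (after 10 factors)
= 8293509467471872 (after 11 factors)
= 232218265089212416 (after 12 factors)
= 232218265089212416

232218265089212416


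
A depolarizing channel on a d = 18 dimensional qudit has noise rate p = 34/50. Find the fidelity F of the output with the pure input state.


F = (1-p) + p/d
= (1 - 0.6800) + 0.6800/18
= 0.3200 + 0.0378
= 0.3578

0.3578


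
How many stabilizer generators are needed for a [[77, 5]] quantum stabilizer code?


For an [[n,k]] stabilizer code:
Number of stabilizer generators = n - k
= 77 - 5
= 72

72


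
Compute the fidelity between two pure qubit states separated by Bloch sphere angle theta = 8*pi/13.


For states separated by angle theta on Bloch sphere:
F = cos^2(theta/2)
theta = 8*pi/13 = 1.9333
theta/2 = 0.9666
cos(theta/2) = 0.5681
F = 0.3227

0.3227


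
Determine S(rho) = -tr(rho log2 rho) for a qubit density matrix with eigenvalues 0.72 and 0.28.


S = -p*log2(p) - (1-p)*log2(1-p)
p = 0.7200, 1-p = 0.2800
= -0.7200 * log2(0.7200) - 0.2800 * log2(0.2800)
= -(-0.3412) - (-0.5142)
= 0.8555

0.8555


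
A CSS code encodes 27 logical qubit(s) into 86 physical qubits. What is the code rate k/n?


Code rate R = k/n
= 27/86
= 0.3140

0.3140


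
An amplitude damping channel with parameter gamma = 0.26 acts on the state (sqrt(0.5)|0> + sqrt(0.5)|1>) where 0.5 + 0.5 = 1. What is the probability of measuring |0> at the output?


For amplitude damping with parameter gamma on state sqrt(a)|0> + sqrt(b)|1>:
alpha^2 = 0.5, beta^2 = 0.5
P(|0>) = alpha^2 + gamma * beta^2
= 0.5 + 0.26 * 0.5
= 0.5 + 0.1300
= 0.6300

0.6300


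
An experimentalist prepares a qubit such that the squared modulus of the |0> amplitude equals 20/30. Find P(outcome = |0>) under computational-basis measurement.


|alpha|^2 = 20/30 = 0.6667
|beta|^2 = 1 - 20/30 = 10/30 = 0.3333
P(|0>) = |alpha|^2 = 0.6667

0.6667


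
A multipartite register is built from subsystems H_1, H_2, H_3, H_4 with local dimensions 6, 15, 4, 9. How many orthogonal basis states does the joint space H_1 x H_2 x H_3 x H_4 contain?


dim(H_1 x H_2 x H_3 x H_4) = 6 * 15 * 4 * 9
= 90 * 4 * 9
= 360 * 9
= 3240

3240


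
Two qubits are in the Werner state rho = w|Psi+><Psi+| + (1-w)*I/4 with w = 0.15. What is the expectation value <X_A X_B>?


|Psi+> = (|01> + |10>)/sqrt(2)
For the pure Bell state, <X_A X_B> = +1 (Bell-state Pauli correlator).
The maximally-mixed part I/4 has tr(I/4 * P tensor P) = 0 for any traceless Pauli P.
So <X_A X_B>_rho = w * (+1) + (1 - w) * 0
= 0.15 * (+1)
= 0.1500

0.1500


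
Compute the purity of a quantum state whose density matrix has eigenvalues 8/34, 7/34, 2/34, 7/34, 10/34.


tr(rho^2) = sum of eigenvalues squared
= (8/34)^2 + (7/34)^2 + (2/34)^2 + (7/34)^2 + (10/34)^2
= (64 + 49 + 4 + 49 + 100) / 1156
= 266/1156
= 0.2301

0.2301


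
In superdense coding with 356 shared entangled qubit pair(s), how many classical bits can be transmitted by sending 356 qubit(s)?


Superdense coding allows 2 classical bits per shared entangled pair.
356 pair(s) -> 2 * 356 = 712 classical bits

712


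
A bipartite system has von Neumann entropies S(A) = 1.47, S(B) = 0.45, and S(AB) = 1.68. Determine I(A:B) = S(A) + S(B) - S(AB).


I(A:B) = S(A) + S(B) - S(AB)
= 1.47 + 0.45 - 1.68
= 0.2400

0.2400


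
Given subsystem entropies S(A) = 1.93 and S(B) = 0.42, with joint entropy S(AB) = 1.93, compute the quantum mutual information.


I(A:B) = S(A) + S(B) - S(AB)
= 1.93 + 0.42 - 1.93
= 0.4200

0.4200


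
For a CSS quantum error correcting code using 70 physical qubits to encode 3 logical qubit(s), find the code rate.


Code rate R = k/n
= 3/70
= 0.0429

0.0429


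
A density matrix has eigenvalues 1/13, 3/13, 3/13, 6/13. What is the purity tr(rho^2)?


tr(rho^2) = sum of eigenvalues squared
= (1/13)^2 + (3/13)^2 + (3/13)^2 + (6/13)^2
= (1 + 9 + 9 + 36) / 169
= 55/169
= 0.3254

0.3254


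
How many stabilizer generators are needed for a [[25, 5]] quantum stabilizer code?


For an [[n,k]] stabilizer code:
Number of stabilizer generators = n - k
= 25 - 5
= 20

20


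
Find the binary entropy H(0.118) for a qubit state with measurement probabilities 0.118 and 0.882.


S = -p*log2(p) - (1-p)*log2(1-p)
p = 0.1180, 1-p = 0.8820
= -0.1180 * log2(0.1180) - 0.8820 * log2(0.8820)
= -(-0.3638) - (-0.1598)
= 0.5236

0.5236


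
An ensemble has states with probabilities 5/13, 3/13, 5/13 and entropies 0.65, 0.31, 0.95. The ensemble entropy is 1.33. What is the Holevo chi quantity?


chi = S(rho) - sum_i p_i * S(rho_i)
Weighted entropy = 5/13 * 0.65 + 3/13 * 0.31 + 5/13 * 0.95
= 0.6869
chi = 1.33 - 0.6869
= 0.6431

0.6431


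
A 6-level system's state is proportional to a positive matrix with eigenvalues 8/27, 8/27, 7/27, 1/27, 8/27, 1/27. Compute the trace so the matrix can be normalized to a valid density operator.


tr(M) = sum of eigenvalues
= 8/27 + 8/27 + 7/27 + 1/27 + 8/27 + 1/27
= 33/27
= 1.2222

1.2222


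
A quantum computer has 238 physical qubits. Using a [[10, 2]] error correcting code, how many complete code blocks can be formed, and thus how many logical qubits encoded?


Each code block uses 10 physical qubits for 2 logical qubit(s).
Number of complete blocks = floor(238 / 10) = 23
Logical qubits = 23 * 2
= 46

46


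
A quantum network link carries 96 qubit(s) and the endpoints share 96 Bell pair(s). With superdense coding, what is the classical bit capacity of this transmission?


Superdense coding allows 2 classical bits per shared entangled pair.
96 pair(s) -> 2 * 96 = 192 classical bits

192


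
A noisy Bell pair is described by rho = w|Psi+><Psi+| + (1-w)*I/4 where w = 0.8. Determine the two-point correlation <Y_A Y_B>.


|Psi+> = (|01> + |10>)/sqrt(2)
For the pure Bell state, <Y_A Y_B> = +1 (Bell-state Pauli correlator).
The maximally-mixed part I/4 has tr(I/4 * P tensor P) = 0 for any traceless Pauli P.
So <Y_A Y_B>_rho = w * (+1) + (1 - w) * 0
= 0.8 * (+1)
= 0.8000

0.8000


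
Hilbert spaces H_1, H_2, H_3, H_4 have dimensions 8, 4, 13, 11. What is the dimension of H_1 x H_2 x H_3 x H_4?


dim(H_1 x H_2 x H_3 x H_4) = 8 * 4 * 13 * 11
= 32 * 13 * 11
= 416 * 11
= 4576

4576


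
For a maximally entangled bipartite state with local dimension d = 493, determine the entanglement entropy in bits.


For a maximally entangled state in d x d:
S = log2(d) = log2(493)
= 8.9454

8.9454


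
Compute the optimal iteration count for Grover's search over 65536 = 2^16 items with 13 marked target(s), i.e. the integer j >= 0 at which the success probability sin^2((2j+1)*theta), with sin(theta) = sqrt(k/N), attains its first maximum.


After j Grover iterations the success probability is P(j) = sin^2((2j+1)*theta), where sin(theta) = sqrt(k/N).
N = 2^16 = 65536, k = 13
sin(theta) = sqrt(k/N) = 0.01408418467
theta = arcsin(sqrt(k/N)) = 0.01408465034 rad
P(j) reaches its first maximum when (2j+1)*theta is as close as possible to pi/2, i.e. j = round(pi/(4*theta) - 1/2).
pi/(4*theta) - 1/2 = 55.2627
(For comparison, the common estimate pi/4 * sqrt(N/k) = 55.7645; the exact maximiser is used here.)
Optimal iterations = 55

55


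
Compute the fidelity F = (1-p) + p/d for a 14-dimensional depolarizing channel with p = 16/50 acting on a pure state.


F = (1-p) + p/d
= (1 - 0.3200) + 0.3200/14
= 0.6800 + 0.0229
= 0.7029

0.7029


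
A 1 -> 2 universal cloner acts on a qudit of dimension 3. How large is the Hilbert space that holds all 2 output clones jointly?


Output space = H^(tensor 2) where dim(H) = 3
dim = 3^2
= 9

9


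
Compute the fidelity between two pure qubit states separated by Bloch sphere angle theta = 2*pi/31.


For states separated by angle theta on Bloch sphere:
F = cos^2(theta/2)
theta = 2*pi/31 = 0.2027
theta/2 = 0.1013
cos(theta/2) = 0.9949
F = 0.9898

0.9898


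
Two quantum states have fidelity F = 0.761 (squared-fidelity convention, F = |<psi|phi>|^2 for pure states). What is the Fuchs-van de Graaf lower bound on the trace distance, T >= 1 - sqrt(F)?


Fuchs-van de Graaf (squared-fidelity convention): 1 - sqrt(F) <= T <= sqrt(1 - F).
Lower bound: T >= 1 - sqrt(F)
sqrt(F) = sqrt(0.761) = 0.8724
T >= 1 - 0.8724
T >= 0.1276

0.1276


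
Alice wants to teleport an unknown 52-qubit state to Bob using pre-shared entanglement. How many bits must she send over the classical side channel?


Quantum teleportation requires 2 classical bits per qubit teleported.
52 qubit(s) -> 2 * 52 = 104 classical bits

104


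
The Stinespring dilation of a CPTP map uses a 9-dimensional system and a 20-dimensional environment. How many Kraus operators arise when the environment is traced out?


Tracing out the environment in an orthonormal basis {|i>_E} gives Kraus operators K_i = <i|_E U |0>_E.
Number of Kraus operators = dim(H_env) = d_env
= 20

20


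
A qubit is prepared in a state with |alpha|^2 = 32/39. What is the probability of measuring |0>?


|alpha|^2 = 32/39 = 0.8205
|beta|^2 = 1 - 32/39 = 7/39 = 0.1795
P(|0>) = |alpha|^2 = 0.8205

0.8205


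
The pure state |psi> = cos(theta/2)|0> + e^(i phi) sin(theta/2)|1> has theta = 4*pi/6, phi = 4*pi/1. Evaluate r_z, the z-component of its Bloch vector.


theta = 2.0944, phi = 12.5664
r_z = cos(theta) = -0.5000

-0.5000


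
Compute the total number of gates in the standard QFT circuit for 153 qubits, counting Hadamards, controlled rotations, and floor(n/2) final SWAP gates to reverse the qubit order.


Hadamard gates: 153
Controlled rotations: n*(n-1)/2 = 153*152/2 = 11628
SWAP gates: floor(n/2) = floor(153/2) = 76
Total = 153 + 11628 + 76
= 11857

11857


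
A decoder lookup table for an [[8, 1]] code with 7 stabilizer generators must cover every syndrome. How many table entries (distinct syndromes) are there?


Each stabilizer generator gives a binary (+1 or -1) measurement outcome.
With 7 independent generators:
Total syndromes = 2^7
= 128

128


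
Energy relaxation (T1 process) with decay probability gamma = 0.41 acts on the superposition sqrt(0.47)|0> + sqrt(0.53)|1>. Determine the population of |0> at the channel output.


For amplitude damping with parameter gamma on state sqrt(a)|0> + sqrt(b)|1>:
alpha^2 = 0.47, beta^2 = 0.53
P(|0>) = alpha^2 + gamma * beta^2
= 0.47 + 0.41 * 0.53
= 0.47 + 0.2173
= 0.6873

0.6873


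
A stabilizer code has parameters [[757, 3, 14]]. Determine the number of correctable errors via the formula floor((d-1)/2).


Code parameters: [[757, 3, 14]], distance d = 14.
Number of correctable errors = floor((d-1)/2)
= floor((14 - 1)/2)
= floor(13/2)
= 6

6


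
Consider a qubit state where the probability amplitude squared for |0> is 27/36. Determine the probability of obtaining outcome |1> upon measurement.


|alpha|^2 = 27/36 = 0.7500
|beta|^2 = 1 - 27/36 = 9/36 = 0.2500
P(|1>) = |beta|^2 = 0.2500

0.2500
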